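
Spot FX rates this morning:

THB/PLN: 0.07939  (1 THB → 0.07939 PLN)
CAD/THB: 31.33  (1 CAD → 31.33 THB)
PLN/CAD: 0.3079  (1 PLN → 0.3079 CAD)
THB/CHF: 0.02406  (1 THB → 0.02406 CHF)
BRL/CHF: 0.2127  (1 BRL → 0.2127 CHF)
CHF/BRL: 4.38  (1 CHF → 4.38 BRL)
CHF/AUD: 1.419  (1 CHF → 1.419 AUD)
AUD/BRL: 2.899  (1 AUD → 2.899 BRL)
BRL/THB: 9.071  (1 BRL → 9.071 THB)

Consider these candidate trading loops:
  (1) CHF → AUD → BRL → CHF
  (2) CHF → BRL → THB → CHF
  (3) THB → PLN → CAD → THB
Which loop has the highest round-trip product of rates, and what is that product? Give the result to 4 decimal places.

0.9559

(1) 1.419 × 2.899 × 0.2127 = 0.87498
(2) 4.38 × 9.071 × 0.02406 = 0.95593
(3) 0.07939 × 0.3079 × 31.33 = 0.76584
Highest is cycle (2) at 0.9559 (≤1, no arbitrage).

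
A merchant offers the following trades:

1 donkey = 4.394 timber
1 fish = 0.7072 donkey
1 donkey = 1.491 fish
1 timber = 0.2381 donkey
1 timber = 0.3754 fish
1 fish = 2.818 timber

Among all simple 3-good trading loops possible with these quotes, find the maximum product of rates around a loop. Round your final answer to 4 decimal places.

fish→donkey→timber→fish: 0.7072 × 4.394 × 0.3754 = 1.16653
fish→timber→donkey→fish: 2.818 × 0.2381 × 1.491 = 1.00041
Maximum is fish→donkey→timber→fish at 1.1665; arbitrage exists.

1.1665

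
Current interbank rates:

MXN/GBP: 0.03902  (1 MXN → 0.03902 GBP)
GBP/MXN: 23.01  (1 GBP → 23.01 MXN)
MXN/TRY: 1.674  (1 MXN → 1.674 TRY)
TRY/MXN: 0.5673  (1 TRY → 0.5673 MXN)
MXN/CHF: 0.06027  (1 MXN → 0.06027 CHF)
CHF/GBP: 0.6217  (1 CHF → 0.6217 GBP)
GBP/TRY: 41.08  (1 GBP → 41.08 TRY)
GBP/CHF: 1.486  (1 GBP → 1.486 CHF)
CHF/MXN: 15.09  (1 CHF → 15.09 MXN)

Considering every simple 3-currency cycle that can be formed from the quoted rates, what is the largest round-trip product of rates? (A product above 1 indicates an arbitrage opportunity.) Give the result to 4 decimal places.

MXN→GBP→TRY→MXN: 0.03902 × 41.08 × 0.5673 = 0.90935
MXN→GBP→CHF→MXN: 0.03902 × 1.486 × 15.09 = 0.87497
MXN→CHF→GBP→MXN: 0.06027 × 0.6217 × 23.01 = 0.86218
Maximum is MXN→GBP→TRY→MXN at 0.9093; no arbitrage — every cycle loses value.

0.9093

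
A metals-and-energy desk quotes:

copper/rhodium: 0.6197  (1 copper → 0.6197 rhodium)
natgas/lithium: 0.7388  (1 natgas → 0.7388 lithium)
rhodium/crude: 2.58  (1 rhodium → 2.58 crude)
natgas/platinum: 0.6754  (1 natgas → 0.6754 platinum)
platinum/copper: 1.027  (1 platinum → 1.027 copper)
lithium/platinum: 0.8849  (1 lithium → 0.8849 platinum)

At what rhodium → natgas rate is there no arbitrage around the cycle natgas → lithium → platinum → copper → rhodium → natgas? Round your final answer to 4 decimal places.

2.4034

Known legs of the cycle: 0.7388 × 0.8849 × 1.027 × 0.6197 = 0.416076341043428
For no arbitrage the full-cycle product must be 1, so the missing rate is 1 / 0.416076341043428 ≈ 2.403405.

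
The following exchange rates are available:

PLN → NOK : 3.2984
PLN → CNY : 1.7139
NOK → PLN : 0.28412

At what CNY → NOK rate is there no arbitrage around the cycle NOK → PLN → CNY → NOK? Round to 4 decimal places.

2.0536

Known legs of the cycle: 0.28412 × 1.7139 = 0.486953268
For no arbitrage the full-cycle product must be 1, so the missing rate is 1 / 0.486953268 ≈ 2.053585.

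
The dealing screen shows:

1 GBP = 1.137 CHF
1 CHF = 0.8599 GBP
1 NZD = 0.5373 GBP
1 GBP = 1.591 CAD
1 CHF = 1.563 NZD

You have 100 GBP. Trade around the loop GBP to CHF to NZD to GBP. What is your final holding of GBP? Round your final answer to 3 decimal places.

95.485

100 GBP × 1.137 = 113.7 CHF
113.7 CHF × 1.563 = 177.7131 NZD
177.7131 NZD × 0.5373 = 95.48524863 GBP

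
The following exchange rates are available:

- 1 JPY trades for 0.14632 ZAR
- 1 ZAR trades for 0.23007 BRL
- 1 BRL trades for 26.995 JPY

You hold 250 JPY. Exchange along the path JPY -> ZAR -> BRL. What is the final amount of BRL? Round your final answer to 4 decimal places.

8.4160

250 JPY × 0.14632 = 36.58 ZAR
36.58 ZAR × 0.23007 = 8.4159606 BRL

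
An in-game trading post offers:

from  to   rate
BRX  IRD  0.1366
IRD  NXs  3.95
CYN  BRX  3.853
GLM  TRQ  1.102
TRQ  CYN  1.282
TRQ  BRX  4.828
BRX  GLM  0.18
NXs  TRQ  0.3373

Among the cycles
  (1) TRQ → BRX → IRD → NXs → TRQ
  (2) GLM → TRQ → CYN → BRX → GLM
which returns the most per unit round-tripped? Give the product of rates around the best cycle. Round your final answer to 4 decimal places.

(1) 4.828 × 0.1366 × 3.95 × 0.3373 = 0.87868
(2) 1.102 × 1.282 × 3.853 × 0.18 = 0.97981
Highest is cycle (2) at 0.9798 (≤1, no arbitrage).

0.9798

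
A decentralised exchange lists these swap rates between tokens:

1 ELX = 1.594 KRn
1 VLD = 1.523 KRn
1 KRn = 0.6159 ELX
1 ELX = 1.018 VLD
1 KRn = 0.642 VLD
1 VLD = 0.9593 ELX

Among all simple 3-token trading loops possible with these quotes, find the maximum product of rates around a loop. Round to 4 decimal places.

0.9817

VLD→ELX→KRn→VLD: 0.9593 × 1.594 × 0.642 = 0.98170
VLD→KRn→ELX→VLD: 1.523 × 0.6159 × 1.018 = 0.95490
Maximum is VLD→ELX→KRn→VLD at 0.9817; no arbitrage — every cycle loses value.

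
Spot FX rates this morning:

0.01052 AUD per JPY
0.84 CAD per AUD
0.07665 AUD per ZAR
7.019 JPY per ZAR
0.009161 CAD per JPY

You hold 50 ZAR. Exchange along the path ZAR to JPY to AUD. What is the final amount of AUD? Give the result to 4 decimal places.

50 ZAR × 7.019 = 350.95 JPY
350.95 JPY × 0.01052 = 3.691994 AUD

3.6920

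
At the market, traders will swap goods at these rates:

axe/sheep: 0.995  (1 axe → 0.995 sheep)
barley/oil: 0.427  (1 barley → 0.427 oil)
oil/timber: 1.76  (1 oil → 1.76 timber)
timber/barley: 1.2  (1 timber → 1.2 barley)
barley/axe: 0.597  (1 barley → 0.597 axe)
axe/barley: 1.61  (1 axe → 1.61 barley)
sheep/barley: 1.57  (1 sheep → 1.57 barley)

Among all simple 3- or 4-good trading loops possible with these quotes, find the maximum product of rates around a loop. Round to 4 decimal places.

sheep→barley→axe→sheep: 1.57 × 0.597 × 0.995 = 0.93260
barley→oil→timber→barley: 0.427 × 1.76 × 1.2 = 0.90182
Maximum is sheep→barley→axe→sheep at 0.9326; no arbitrage — every cycle loses value.

0.9326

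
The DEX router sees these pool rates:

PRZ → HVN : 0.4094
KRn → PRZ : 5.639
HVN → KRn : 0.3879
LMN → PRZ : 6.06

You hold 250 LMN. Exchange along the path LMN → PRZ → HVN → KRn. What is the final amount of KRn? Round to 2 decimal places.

240.59

250 LMN × 6.06 = 1515 PRZ
1515 PRZ × 0.4094 = 620.241 HVN
620.241 HVN × 0.3879 = 240.5914839 KRn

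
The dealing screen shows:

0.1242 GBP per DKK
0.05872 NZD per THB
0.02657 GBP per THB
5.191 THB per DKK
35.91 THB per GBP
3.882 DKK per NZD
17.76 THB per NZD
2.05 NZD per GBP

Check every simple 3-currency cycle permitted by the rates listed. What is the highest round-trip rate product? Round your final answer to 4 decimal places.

NZD→DKK→THB→NZD: 3.882 × 5.191 × 0.05872 = 1.18329
GBP→NZD→DKK→GBP: 2.05 × 3.882 × 0.1242 = 0.98840
GBP→NZD→THB→GBP: 2.05 × 17.76 × 0.02657 = 0.96736
Maximum is NZD→DKK→THB→NZD at 1.1833; arbitrage exists.

1.1833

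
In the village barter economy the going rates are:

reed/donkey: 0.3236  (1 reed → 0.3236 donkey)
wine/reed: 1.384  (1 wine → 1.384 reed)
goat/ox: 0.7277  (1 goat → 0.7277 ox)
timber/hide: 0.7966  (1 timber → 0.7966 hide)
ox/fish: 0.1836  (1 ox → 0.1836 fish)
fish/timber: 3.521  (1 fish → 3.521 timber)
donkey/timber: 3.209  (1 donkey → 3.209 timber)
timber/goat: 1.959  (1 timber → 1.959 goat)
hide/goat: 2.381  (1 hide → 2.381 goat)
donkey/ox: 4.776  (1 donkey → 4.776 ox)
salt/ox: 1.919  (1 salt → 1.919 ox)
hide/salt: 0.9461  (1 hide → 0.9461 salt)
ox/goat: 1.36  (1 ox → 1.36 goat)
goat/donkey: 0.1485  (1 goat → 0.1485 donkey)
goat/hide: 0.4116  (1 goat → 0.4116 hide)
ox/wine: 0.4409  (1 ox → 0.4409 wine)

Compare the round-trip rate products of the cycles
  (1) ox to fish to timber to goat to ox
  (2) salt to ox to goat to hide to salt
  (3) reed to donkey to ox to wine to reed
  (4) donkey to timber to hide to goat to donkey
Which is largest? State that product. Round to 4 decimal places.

(1) 0.1836 × 3.521 × 1.959 × 0.7277 = 0.92156
(2) 1.919 × 1.36 × 0.4116 × 0.9461 = 1.01631
(3) 0.3236 × 4.776 × 0.4409 × 1.384 = 0.94308
(4) 3.209 × 0.7966 × 2.381 × 0.1485 = 0.90385
Highest is cycle (2) at 1.0163 (>1, arbitrage).

1.0163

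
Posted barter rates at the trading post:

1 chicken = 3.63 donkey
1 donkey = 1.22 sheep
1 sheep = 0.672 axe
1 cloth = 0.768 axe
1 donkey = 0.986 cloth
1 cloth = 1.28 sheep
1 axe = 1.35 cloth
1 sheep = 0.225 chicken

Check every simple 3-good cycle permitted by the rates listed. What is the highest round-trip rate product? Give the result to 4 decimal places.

sheep→axe→cloth→sheep: 0.672 × 1.35 × 1.28 = 1.16122
sheep→chicken→donkey→sheep: 0.225 × 3.63 × 1.22 = 0.99644
Maximum is sheep→axe→cloth→sheep at 1.1612; arbitrage exists.

1.1612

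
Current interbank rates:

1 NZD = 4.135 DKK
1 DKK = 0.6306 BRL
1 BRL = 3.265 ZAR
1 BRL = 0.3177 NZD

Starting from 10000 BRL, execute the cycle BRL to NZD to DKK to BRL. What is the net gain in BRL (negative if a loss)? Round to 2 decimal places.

-1715.87

10000 BRL × 0.3177 = 3177 NZD
3177 NZD × 4.135 = 13136.895 DKK
13136.895 DKK × 0.6306 = 8284.125987 BRL
Net change: 8284.125987 − 10000 = -1715.874013 BRL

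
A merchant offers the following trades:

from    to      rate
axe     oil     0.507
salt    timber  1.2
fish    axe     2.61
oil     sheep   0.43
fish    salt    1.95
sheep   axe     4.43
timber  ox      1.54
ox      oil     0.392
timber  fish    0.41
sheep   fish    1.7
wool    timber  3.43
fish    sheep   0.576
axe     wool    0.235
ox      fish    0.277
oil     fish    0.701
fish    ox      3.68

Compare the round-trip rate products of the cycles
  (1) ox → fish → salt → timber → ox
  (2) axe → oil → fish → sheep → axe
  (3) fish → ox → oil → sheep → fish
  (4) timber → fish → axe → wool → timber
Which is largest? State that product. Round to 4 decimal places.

1.0545

(1) 0.277 × 1.95 × 1.2 × 1.54 = 0.99820
(2) 0.507 × 0.701 × 0.576 × 4.43 = 0.90688
(3) 3.68 × 0.392 × 0.43 × 1.7 = 1.05451
(4) 0.41 × 2.61 × 0.235 × 3.43 = 0.86255
Highest is cycle (3) at 1.0545 (>1, arbitrage).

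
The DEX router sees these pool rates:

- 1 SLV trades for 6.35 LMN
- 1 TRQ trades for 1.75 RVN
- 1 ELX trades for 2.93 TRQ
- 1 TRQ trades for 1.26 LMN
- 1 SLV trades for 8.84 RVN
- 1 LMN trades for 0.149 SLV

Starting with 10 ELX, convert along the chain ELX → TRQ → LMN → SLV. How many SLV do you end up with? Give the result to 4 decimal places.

5.5008

10 ELX × 2.93 = 29.3 TRQ
29.3 TRQ × 1.26 = 36.918 LMN
36.918 LMN × 0.149 = 5.500782 SLV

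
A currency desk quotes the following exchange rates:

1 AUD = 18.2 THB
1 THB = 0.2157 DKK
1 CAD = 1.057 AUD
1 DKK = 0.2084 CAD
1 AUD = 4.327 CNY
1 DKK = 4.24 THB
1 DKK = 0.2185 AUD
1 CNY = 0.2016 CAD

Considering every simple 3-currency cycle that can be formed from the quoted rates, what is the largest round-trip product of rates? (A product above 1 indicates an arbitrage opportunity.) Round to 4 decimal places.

0.9220

AUD→CNY→CAD→AUD: 4.327 × 0.2016 × 1.057 = 0.92205
AUD→THB→DKK→AUD: 18.2 × 0.2157 × 0.2185 = 0.85777
Maximum is AUD→CNY→CAD→AUD at 0.9220; no arbitrage — every cycle loses value.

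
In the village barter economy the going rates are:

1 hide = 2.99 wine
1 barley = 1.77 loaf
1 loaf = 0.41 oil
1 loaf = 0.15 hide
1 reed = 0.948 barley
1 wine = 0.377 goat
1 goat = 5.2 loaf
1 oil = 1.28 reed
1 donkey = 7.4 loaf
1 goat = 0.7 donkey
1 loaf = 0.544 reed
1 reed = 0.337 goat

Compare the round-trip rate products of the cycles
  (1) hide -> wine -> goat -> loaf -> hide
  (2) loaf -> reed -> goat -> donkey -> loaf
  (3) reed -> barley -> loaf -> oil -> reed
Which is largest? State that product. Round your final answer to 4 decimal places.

0.9496

(1) 2.99 × 0.377 × 5.2 × 0.15 = 0.87924
(2) 0.544 × 0.337 × 0.7 × 7.4 = 0.94964
(3) 0.948 × 1.77 × 0.41 × 1.28 = 0.88059
Highest is cycle (2) at 0.9496 (≤1, no arbitrage).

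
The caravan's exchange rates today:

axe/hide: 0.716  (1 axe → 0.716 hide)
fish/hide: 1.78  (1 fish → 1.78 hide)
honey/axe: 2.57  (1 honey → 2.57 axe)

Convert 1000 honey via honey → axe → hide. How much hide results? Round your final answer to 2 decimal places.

1000 honey × 2.57 = 2570 axe
2570 axe × 0.716 = 1840.12 hide

1840.12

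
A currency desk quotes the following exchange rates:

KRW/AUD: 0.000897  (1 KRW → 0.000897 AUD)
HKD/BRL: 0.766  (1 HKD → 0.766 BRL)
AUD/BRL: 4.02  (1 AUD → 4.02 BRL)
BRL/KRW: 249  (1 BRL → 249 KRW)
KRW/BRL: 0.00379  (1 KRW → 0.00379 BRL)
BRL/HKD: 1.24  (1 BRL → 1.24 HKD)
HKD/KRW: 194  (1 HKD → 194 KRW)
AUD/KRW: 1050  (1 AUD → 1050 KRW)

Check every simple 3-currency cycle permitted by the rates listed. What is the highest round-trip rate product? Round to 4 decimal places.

BRL→HKD→KRW→BRL: 1.24 × 194 × 0.00379 = 0.91172
BRL→KRW→AUD→BRL: 249 × 0.000897 × 4.02 = 0.89788
Maximum is BRL→HKD→KRW→BRL at 0.9117; no arbitrage — every cycle loses value.

0.9117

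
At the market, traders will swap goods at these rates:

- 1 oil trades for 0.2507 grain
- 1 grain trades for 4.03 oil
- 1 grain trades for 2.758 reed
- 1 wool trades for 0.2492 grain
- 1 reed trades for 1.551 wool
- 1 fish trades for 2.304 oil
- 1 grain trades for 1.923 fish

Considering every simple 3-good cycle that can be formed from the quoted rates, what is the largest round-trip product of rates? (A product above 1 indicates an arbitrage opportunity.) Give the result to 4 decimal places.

fish→oil→grain→fish: 2.304 × 0.2507 × 1.923 = 1.11075
reed→wool→grain→reed: 1.551 × 0.2492 × 2.758 = 1.06599
Maximum is fish→oil→grain→fish at 1.1107; arbitrage exists.

1.1107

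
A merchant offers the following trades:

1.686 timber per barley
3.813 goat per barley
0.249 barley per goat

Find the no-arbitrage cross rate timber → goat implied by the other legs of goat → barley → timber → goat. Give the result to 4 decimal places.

2.3820

Known legs of the cycle: 0.249 × 1.686 = 0.419814
For no arbitrage the full-cycle product must be 1, so the missing rate is 1 / 0.419814 ≈ 2.382007.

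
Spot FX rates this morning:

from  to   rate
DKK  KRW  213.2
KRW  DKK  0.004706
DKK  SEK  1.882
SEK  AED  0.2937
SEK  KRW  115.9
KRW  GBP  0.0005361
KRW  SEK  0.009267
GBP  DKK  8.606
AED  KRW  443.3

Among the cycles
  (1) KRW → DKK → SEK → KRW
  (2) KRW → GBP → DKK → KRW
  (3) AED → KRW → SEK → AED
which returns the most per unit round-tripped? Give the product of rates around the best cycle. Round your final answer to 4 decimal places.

1.2065

(1) 0.004706 × 1.882 × 115.9 = 1.02649
(2) 0.0005361 × 8.606 × 213.2 = 0.98364
(3) 443.3 × 0.009267 × 0.2937 = 1.20654
Highest is cycle (3) at 1.2065 (>1, arbitrage).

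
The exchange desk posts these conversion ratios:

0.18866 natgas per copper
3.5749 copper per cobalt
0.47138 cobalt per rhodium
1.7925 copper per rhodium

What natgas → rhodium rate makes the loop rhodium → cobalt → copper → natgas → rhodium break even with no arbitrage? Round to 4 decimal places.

3.1455

Known legs of the cycle: 0.47138 × 3.5749 × 0.18866 = 0.31791782605492
For no arbitrage the full-cycle product must be 1, so the missing rate is 1 / 0.31791782605492 ≈ 3.145467.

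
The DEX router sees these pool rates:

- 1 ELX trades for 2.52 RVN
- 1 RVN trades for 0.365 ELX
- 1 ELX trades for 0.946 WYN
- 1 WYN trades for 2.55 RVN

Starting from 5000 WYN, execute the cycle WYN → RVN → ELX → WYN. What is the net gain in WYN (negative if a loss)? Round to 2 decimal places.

-597.55

5000 WYN × 2.55 = 12750 RVN
12750 RVN × 0.365 = 4653.75 ELX
4653.75 ELX × 0.946 = 4402.4475 WYN
Net change: 4402.4475 − 5000 = -597.5525 WYN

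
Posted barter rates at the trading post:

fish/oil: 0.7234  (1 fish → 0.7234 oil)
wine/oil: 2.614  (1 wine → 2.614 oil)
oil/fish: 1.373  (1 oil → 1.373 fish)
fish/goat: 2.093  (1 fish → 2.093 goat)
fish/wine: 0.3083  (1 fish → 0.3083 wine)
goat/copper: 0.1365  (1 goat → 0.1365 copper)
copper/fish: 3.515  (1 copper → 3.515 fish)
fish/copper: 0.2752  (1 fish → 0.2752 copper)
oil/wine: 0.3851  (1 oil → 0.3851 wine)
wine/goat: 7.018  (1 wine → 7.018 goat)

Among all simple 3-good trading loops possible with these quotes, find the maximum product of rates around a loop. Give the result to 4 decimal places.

fish→wine→oil→fish: 0.3083 × 2.614 × 1.373 = 1.10650
fish→goat→copper→fish: 2.093 × 0.1365 × 3.515 = 1.00422
Maximum is fish→wine→oil→fish at 1.1065; arbitrage exists.

1.1065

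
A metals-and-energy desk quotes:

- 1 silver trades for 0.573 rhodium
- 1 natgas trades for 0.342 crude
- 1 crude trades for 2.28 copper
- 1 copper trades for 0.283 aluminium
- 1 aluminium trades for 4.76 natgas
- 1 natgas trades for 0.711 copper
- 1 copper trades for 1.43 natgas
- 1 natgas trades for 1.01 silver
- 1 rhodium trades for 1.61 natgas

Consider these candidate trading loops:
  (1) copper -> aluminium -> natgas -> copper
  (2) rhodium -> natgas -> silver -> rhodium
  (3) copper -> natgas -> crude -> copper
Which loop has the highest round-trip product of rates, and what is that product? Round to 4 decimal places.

1.1151

(1) 0.283 × 4.76 × 0.711 = 0.95777
(2) 1.61 × 1.01 × 0.573 = 0.93176
(3) 1.43 × 0.342 × 2.28 = 1.11506
Highest is cycle (3) at 1.1151 (>1, arbitrage).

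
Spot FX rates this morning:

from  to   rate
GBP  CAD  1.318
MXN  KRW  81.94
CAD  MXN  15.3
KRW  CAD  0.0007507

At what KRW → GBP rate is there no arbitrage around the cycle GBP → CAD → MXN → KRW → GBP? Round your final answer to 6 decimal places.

Known legs of the cycle: 1.318 × 15.3 × 81.94 = 1652.352876
For no arbitrage the full-cycle product must be 1, so the missing rate is 1 / 1652.352876 ≈ 0.00060520.

0.000605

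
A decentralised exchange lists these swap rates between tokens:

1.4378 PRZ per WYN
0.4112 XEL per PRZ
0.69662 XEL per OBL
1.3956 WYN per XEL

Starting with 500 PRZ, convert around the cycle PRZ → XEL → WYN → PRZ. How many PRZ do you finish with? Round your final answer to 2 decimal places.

500 PRZ × 0.4112 = 205.6 XEL
205.6 XEL × 1.3956 = 286.93536 WYN
286.93536 WYN × 1.4378 = 412.555660608 PRZ

412.56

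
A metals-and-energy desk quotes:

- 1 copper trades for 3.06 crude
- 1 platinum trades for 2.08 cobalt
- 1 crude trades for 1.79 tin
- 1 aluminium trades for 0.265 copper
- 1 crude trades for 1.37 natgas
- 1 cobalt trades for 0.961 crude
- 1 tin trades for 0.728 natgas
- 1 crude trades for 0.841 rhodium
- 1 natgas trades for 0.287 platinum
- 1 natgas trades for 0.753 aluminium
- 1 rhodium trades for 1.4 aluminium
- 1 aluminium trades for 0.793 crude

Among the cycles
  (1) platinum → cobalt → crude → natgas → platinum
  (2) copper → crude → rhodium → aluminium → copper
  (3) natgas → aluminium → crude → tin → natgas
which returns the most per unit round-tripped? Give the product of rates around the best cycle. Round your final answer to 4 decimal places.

(1) 2.08 × 0.961 × 1.37 × 0.287 = 0.78594
(2) 3.06 × 0.841 × 1.4 × 0.265 = 0.95475
(3) 0.753 × 0.793 × 1.79 × 0.728 = 0.77813
Highest is cycle (2) at 0.9548 (≤1, no arbitrage).

0.9548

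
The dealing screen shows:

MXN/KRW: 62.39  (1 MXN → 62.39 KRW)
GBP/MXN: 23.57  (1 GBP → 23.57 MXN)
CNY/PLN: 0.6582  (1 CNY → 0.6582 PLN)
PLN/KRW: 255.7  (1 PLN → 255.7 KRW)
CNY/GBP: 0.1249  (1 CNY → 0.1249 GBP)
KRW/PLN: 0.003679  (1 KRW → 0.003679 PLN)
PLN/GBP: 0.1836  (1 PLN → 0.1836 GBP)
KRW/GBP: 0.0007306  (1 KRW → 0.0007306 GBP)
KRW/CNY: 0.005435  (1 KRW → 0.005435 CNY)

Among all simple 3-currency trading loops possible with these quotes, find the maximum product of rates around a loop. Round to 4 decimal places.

1.0744

MXN→KRW→GBP→MXN: 62.39 × 0.0007306 × 23.57 = 1.07437
PLN→KRW→CNY→PLN: 255.7 × 0.005435 × 0.6582 = 0.91472
Maximum is MXN→KRW→GBP→MXN at 1.0744; arbitrage exists.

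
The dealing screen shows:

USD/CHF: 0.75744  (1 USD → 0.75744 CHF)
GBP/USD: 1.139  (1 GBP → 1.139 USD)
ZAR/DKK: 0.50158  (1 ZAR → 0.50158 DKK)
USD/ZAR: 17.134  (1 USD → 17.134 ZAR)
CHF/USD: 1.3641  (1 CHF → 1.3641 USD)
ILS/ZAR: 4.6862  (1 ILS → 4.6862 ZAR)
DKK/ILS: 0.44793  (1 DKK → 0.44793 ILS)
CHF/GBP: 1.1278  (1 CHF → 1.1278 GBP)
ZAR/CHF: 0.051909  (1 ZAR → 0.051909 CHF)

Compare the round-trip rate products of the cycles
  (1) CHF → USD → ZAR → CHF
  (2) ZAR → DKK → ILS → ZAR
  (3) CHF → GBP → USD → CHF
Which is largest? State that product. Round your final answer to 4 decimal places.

(1) 1.3641 × 17.134 × 0.051909 = 1.21324
(2) 0.50158 × 0.44793 × 4.6862 = 1.05286
(3) 1.1278 × 1.139 × 0.75744 = 0.97298
Highest is cycle (1) at 1.2132 (>1, arbitrage).

1.2132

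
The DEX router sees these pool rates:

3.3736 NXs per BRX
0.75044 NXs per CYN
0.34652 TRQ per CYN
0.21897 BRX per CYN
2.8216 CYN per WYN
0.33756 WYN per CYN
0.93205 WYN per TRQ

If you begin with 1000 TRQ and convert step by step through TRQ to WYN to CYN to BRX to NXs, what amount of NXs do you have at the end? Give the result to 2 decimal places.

1942.73

1000 TRQ × 0.93205 = 932.05 WYN
932.05 WYN × 2.8216 = 2629.87228 CYN
2629.87228 CYN × 0.21897 = 575.8631331516 BRX
575.8631331516 BRX × 3.3736 = 1942.73186600023776 NXs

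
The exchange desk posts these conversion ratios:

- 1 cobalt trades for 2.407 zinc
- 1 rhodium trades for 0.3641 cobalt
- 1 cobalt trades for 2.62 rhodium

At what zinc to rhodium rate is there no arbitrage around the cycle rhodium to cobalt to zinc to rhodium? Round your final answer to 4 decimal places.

1.1410

Known legs of the cycle: 0.3641 × 2.407 = 0.8763887
For no arbitrage the full-cycle product must be 1, so the missing rate is 1 / 0.8763887 ≈ 1.141046.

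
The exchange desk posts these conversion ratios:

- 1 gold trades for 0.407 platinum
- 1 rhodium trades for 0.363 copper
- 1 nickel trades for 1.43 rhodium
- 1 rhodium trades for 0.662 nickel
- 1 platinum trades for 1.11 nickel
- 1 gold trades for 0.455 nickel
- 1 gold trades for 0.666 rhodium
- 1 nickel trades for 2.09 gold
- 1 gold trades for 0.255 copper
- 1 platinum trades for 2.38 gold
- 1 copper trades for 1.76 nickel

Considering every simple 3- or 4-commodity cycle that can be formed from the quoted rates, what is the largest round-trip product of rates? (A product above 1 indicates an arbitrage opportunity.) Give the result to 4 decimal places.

0.9442

platinum→nickel→gold→platinum: 1.11 × 2.09 × 0.407 = 0.94420
copper→nickel→gold→copper: 1.76 × 2.09 × 0.255 = 0.93799
nickel→gold→rhodium→nickel: 2.09 × 0.666 × 0.662 = 0.92146
copper→nickel→rhodium→copper: 1.76 × 1.43 × 0.363 = 0.91360
copper→nickel→gold→rhodium→copper: 1.76 × 2.09 × 0.666 × 0.363 = 0.88928
Maximum is platinum→nickel→gold→platinum at 0.9442; no arbitrage — every cycle loses value.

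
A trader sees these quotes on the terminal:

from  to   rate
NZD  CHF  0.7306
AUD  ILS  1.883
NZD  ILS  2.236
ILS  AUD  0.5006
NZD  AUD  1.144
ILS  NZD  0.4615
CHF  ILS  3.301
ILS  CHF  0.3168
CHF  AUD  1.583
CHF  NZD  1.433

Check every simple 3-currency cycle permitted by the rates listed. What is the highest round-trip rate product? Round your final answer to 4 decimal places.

1.1130

NZD→CHF→ILS→NZD: 0.7306 × 3.301 × 0.4615 = 1.11300
NZD→ILS→CHF→NZD: 2.236 × 0.3168 × 1.433 = 1.01509
NZD→AUD→ILS→NZD: 1.144 × 1.883 × 0.4615 = 0.99414
AUD→ILS→CHF→AUD: 1.883 × 0.3168 × 1.583 = 0.94431
Maximum is NZD→CHF→ILS→NZD at 1.1130; arbitrage exists.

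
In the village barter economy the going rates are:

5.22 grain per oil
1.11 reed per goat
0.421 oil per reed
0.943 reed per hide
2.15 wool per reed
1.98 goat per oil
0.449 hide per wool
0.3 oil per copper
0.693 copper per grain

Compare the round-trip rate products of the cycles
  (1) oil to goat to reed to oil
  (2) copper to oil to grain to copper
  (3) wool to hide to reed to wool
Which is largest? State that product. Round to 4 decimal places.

1.0852

(1) 1.98 × 1.11 × 0.421 = 0.92527
(2) 0.3 × 5.22 × 0.693 = 1.08524
(3) 0.449 × 0.943 × 2.15 = 0.91033
Highest is cycle (2) at 1.0852 (>1, arbitrage).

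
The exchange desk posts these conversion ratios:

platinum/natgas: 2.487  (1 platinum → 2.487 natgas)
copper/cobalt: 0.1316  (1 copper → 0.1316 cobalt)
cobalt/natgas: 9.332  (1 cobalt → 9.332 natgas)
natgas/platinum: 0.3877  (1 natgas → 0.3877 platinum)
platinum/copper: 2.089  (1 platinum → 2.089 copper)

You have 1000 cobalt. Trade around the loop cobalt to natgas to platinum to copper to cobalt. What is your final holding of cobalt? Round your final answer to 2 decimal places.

994.64

1000 cobalt × 9.332 = 9332 natgas
9332 natgas × 0.3877 = 3618.0164 platinum
3618.0164 platinum × 2.089 = 7558.0362596 copper
7558.0362596 copper × 0.1316 = 994.63757176336 cobalt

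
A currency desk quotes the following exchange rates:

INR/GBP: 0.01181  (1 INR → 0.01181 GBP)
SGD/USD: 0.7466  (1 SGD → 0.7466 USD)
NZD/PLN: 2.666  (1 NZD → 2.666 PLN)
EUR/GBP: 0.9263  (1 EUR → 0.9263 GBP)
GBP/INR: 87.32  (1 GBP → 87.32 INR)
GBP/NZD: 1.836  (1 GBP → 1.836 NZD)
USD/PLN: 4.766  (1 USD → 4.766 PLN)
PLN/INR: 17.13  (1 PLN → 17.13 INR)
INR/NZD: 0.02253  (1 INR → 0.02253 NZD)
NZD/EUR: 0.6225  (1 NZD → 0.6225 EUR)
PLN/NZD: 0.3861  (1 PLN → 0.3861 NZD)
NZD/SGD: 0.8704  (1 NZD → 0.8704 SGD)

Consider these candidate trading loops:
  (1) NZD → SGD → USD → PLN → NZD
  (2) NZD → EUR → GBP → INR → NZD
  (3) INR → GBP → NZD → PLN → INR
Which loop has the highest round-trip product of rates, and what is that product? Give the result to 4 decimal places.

1.1958

(1) 0.8704 × 0.7466 × 4.766 × 0.3861 = 1.19581
(2) 0.6225 × 0.9263 × 87.32 × 0.02253 = 1.13440
(3) 0.01181 × 1.836 × 2.666 × 17.13 = 0.99024
Highest is cycle (1) at 1.1958 (>1, arbitrage).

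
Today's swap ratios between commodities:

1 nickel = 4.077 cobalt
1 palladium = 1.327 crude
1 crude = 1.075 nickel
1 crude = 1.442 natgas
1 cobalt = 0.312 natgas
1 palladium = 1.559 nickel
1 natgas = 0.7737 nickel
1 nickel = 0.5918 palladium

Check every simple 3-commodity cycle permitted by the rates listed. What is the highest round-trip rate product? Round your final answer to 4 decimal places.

0.9842

nickel→cobalt→natgas→nickel: 4.077 × 0.312 × 0.7737 = 0.98416
nickel→palladium→crude→nickel: 0.5918 × 1.327 × 1.075 = 0.84422
Maximum is nickel→cobalt→natgas→nickel at 0.9842; no arbitrage — every cycle loses value.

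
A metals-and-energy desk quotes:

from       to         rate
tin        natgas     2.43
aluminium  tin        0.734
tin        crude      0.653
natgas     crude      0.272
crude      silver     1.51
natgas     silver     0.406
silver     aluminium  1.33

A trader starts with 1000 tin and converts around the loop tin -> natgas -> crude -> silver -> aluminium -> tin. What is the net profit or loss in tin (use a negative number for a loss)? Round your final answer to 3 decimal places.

-25.684

1000 tin × 2.43 = 2430 natgas
2430 natgas × 0.272 = 660.96 crude
660.96 crude × 1.51 = 998.0496 silver
998.0496 silver × 1.33 = 1327.405968 aluminium
1327.405968 aluminium × 0.734 = 974.315980512 tin
Net change: 974.315980512 − 1000 = -25.684019488 tin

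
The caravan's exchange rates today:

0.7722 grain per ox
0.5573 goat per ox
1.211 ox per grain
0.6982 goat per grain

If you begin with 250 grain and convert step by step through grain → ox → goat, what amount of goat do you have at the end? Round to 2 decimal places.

250 grain × 1.211 = 302.75 ox
302.75 ox × 0.5573 = 168.722575 goat

168.72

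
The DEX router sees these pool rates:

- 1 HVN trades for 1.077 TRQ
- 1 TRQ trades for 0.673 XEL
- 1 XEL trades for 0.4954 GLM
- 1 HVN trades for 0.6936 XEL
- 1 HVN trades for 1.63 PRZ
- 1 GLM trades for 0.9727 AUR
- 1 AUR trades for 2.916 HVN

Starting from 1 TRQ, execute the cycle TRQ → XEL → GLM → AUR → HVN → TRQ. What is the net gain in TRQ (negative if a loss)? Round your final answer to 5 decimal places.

0.01848

1 TRQ × 0.673 = 0.673 XEL
0.673 XEL × 0.4954 = 0.3334042 GLM
0.3334042 GLM × 0.9727 = 0.32430226534 AUR
0.32430226534 AUR × 2.916 = 0.94566540573144 HVN
0.94566540573144 HVN × 1.077 = 1.01848164197276088 TRQ
Net change: 1.01848164197276088 − 1 = 0.01848164197276088 TRQ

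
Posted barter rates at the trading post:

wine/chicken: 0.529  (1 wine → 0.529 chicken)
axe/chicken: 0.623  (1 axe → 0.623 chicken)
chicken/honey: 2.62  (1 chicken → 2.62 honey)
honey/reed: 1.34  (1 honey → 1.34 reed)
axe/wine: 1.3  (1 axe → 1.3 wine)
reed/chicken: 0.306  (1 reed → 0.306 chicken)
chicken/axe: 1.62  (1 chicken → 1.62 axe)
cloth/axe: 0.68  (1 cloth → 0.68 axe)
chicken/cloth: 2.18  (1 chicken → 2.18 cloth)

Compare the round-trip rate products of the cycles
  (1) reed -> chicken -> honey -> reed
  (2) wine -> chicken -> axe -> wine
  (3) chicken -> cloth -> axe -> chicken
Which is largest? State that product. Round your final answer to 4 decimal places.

1.1141

(1) 0.306 × 2.62 × 1.34 = 1.07430
(2) 0.529 × 1.62 × 1.3 = 1.11407
(3) 2.18 × 0.68 × 0.623 = 0.92354
Highest is cycle (2) at 1.1141 (>1, arbitrage).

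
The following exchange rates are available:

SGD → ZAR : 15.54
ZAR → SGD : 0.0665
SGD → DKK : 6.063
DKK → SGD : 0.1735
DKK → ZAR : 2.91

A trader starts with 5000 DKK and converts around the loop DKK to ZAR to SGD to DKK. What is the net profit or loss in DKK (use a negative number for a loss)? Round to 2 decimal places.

866.41

5000 DKK × 2.91 = 14550 ZAR
14550 ZAR × 0.0665 = 967.575 SGD
967.575 SGD × 6.063 = 5866.407225 DKK
Net change: 5866.407225 − 5000 = 866.407225 DKK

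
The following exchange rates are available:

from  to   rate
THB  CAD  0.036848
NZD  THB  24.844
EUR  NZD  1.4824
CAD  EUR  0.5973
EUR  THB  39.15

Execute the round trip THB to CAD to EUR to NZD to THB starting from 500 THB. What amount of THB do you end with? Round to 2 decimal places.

500 THB × 0.036848 = 18.424 CAD
18.424 CAD × 0.5973 = 11.0046552 EUR
11.0046552 EUR × 1.4824 = 16.31330086848 NZD
16.31330086848 NZD × 24.844 = 405.28764677651712 THB

405.29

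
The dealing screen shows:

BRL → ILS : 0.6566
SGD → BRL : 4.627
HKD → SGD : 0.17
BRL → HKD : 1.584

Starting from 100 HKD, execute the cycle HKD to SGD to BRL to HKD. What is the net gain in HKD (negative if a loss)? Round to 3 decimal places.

24.596

100 HKD × 0.17 = 17 SGD
17 SGD × 4.627 = 78.659 BRL
78.659 BRL × 1.584 = 124.595856 HKD
Net change: 124.595856 − 100 = 24.595856 HKD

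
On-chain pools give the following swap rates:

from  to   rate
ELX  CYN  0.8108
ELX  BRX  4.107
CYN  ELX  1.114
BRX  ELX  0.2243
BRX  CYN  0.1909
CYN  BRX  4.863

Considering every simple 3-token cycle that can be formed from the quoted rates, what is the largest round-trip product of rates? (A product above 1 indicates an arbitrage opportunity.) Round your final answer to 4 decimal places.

CYN→BRX→ELX→CYN: 4.863 × 0.2243 × 0.8108 = 0.88440
CYN→ELX→BRX→CYN: 1.114 × 4.107 × 0.1909 = 0.87341
Maximum is CYN→BRX→ELX→CYN at 0.8844; no arbitrage — every cycle loses value.

0.8844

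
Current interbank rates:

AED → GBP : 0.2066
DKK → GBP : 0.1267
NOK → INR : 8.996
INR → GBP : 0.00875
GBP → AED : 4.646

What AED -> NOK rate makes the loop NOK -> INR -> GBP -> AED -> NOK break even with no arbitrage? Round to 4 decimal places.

Known legs of the cycle: 8.996 × 0.00875 × 4.646 = 0.36570989
For no arbitrage the full-cycle product must be 1, so the missing rate is 1 / 0.36570989 ≈ 2.734408.

2.7344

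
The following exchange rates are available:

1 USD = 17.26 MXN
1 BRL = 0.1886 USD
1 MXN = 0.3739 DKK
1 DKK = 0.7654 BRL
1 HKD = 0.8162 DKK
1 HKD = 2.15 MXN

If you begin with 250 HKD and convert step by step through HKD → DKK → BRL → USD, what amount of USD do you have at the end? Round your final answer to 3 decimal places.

29.456

250 HKD × 0.8162 = 204.05 DKK
204.05 DKK × 0.7654 = 156.17987 BRL
156.17987 BRL × 0.1886 = 29.455523482 USD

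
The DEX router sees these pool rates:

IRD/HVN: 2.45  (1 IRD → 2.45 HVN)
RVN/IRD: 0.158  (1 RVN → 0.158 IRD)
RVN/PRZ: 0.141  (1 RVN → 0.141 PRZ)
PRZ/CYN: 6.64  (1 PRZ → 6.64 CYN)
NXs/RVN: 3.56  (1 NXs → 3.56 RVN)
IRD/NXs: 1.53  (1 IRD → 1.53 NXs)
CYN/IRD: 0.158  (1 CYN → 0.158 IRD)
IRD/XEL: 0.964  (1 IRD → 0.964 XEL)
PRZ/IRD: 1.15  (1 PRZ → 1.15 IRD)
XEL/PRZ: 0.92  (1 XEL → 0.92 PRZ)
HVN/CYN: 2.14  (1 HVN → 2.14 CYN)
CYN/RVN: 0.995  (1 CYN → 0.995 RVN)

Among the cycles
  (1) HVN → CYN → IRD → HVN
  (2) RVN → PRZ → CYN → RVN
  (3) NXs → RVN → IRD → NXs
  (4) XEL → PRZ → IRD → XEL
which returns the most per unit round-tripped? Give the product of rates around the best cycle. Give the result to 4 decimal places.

1.0199

(1) 2.14 × 0.158 × 2.45 = 0.82839
(2) 0.141 × 6.64 × 0.995 = 0.93156
(3) 3.56 × 0.158 × 1.53 = 0.86059
(4) 0.92 × 1.15 × 0.964 = 1.01991
Highest is cycle (4) at 1.0199 (>1, arbitrage).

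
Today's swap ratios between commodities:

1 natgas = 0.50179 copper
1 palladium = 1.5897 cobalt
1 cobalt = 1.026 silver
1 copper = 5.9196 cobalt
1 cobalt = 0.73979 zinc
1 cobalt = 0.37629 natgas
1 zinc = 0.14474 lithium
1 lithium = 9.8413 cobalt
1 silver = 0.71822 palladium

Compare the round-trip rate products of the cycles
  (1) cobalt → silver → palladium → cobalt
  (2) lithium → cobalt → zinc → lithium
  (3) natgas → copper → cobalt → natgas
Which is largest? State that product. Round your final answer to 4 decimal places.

(1) 1.026 × 0.71822 × 1.5897 = 1.17144
(2) 9.8413 × 0.73979 × 0.14474 = 1.05378
(3) 0.50179 × 5.9196 × 0.37629 = 1.11773
Highest is cycle (1) at 1.1714 (>1, arbitrage).

1.1714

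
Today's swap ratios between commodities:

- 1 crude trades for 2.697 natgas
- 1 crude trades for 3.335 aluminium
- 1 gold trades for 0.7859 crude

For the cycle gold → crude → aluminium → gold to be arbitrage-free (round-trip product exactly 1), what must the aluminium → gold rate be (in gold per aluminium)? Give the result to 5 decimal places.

0.38154

Known legs of the cycle: 0.7859 × 3.335 = 2.6209765
For no arbitrage the full-cycle product must be 1, so the missing rate is 1 / 2.6209765 ≈ 0.3815372.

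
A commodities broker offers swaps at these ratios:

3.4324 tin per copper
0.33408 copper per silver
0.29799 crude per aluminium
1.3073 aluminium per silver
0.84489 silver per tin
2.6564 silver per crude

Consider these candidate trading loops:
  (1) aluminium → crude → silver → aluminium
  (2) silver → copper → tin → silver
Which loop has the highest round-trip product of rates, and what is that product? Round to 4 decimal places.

1.0348

(1) 0.29799 × 2.6564 × 1.3073 = 1.03483
(2) 0.33408 × 3.4324 × 0.84489 = 0.96883
Highest is cycle (1) at 1.0348 (>1, arbitrage).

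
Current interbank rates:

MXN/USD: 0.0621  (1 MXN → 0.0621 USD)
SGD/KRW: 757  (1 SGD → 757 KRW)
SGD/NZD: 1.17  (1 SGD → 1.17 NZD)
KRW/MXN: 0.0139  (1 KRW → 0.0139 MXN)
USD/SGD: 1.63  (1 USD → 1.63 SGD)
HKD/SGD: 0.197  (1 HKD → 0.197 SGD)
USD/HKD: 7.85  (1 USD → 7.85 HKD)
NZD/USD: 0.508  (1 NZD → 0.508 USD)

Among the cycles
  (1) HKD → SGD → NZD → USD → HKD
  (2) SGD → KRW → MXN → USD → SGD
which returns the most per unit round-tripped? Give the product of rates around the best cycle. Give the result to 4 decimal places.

1.0651

(1) 0.197 × 1.17 × 0.508 × 7.85 = 0.91915
(2) 757 × 0.0139 × 0.0621 × 1.63 = 1.06510
Highest is cycle (2) at 1.0651 (>1, arbitrage).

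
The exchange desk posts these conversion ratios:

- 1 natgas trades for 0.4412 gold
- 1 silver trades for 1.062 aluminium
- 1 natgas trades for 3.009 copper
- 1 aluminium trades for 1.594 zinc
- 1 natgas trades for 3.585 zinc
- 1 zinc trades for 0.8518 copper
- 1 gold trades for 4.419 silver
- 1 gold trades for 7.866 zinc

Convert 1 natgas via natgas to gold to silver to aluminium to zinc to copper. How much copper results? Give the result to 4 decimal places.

1 natgas × 0.4412 = 0.4412 gold
0.4412 gold × 4.419 = 1.9496628 silver
1.9496628 silver × 1.062 = 2.0705418936 aluminium
2.0705418936 aluminium × 1.594 = 3.3004437783984 zinc
3.3004437783984 zinc × 0.8518 = 2.81131801043975712 copper

2.8113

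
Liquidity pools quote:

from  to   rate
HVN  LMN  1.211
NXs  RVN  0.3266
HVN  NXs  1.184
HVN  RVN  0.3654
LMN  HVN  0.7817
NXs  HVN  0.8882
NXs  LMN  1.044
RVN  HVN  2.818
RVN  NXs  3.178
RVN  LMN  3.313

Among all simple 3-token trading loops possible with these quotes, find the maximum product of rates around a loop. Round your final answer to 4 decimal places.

RVN→HVN→NXs→RVN: 2.818 × 1.184 × 0.3266 = 1.08970
RVN→NXs→HVN→RVN: 3.178 × 0.8882 × 0.3654 = 1.03141
HVN→NXs→LMN→HVN: 1.184 × 1.044 × 0.7817 = 0.96626
RVN→LMN→HVN→RVN: 3.313 × 0.7817 × 0.3654 = 0.94630
Maximum is RVN→HVN→NXs→RVN at 1.0897; arbitrage exists.

1.0897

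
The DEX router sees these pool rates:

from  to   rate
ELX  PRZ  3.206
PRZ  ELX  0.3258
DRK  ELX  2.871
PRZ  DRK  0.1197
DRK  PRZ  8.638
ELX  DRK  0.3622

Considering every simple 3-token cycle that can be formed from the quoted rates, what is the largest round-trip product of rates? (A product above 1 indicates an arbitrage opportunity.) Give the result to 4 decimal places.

PRZ→DRK→ELX→PRZ: 0.1197 × 2.871 × 3.206 = 1.10177
PRZ→ELX→DRK→PRZ: 0.3258 × 0.3622 × 8.638 = 1.01933
Maximum is PRZ→DRK→ELX→PRZ at 1.1018; arbitrage exists.

1.1018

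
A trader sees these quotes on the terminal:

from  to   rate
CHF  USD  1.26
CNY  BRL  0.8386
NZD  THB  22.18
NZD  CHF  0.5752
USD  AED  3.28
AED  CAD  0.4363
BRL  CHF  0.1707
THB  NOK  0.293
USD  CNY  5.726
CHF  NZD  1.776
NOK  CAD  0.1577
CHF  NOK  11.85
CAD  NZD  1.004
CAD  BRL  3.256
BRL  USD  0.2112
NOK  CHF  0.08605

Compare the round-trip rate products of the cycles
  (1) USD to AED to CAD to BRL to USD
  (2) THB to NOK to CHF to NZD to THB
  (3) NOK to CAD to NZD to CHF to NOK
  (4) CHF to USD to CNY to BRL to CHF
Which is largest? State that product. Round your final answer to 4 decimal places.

1.0792

(1) 3.28 × 0.4363 × 3.256 × 0.2112 = 0.98410
(2) 0.293 × 0.08605 × 1.776 × 22.18 = 0.99317
(3) 0.1577 × 1.004 × 0.5752 × 11.85 = 1.07920
(4) 1.26 × 5.726 × 0.8386 × 0.1707 = 1.03279
Highest is cycle (3) at 1.0792 (>1, arbitrage).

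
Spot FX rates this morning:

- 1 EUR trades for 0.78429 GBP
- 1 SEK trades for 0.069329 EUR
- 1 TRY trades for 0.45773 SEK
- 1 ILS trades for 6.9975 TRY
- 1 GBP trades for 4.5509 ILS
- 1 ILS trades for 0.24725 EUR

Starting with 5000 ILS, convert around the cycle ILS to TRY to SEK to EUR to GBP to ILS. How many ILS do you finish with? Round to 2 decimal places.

5000 ILS × 6.9975 = 34987.5 TRY
34987.5 TRY × 0.45773 = 16014.828375 SEK
16014.828375 SEK × 0.069329 = 1110.292036410375 EUR
1110.292036410375 EUR × 0.78429 = 870.79094123629300875 GBP
870.79094123629300875 GBP × 4.5509 = 3962.882494472245853520375 ILS

3962.88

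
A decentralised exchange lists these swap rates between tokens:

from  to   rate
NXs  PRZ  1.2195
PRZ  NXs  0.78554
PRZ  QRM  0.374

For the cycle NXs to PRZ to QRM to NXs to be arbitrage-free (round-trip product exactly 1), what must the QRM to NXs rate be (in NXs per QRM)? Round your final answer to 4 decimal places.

Known legs of the cycle: 1.2195 × 0.374 = 0.456093
For no arbitrage the full-cycle product must be 1, so the missing rate is 1 / 0.456093 ≈ 2.192535.

2.1925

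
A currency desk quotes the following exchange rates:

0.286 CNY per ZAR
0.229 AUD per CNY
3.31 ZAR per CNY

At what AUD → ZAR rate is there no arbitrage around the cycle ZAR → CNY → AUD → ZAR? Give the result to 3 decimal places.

15.269

Known legs of the cycle: 0.286 × 0.229 = 0.065494
For no arbitrage the full-cycle product must be 1, so the missing rate is 1 / 0.065494 ≈ 15.26857.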